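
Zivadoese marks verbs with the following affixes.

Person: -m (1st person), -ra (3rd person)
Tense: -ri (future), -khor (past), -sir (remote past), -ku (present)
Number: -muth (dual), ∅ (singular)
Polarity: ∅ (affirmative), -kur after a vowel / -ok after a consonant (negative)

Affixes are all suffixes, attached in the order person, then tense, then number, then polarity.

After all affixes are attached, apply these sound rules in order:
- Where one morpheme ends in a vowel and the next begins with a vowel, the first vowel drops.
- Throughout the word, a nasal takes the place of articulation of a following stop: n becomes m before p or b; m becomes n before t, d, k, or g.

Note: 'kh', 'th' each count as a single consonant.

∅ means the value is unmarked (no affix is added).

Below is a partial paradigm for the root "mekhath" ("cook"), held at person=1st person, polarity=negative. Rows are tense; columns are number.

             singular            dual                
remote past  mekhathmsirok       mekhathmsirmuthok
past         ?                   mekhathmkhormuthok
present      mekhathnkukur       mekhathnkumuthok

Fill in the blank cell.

Attach person 1st person -m → mekhathm.
Attach tense past -khor → mekhathmkhor.
number = singular: zero marking, form stays mekhathmkhor.
Attach polarity negative -ok (after consonant 'r') → mekhathmkhorok.
Vowel deletion: no change.
Nasal assimilation: no change.

mekhathmkhorok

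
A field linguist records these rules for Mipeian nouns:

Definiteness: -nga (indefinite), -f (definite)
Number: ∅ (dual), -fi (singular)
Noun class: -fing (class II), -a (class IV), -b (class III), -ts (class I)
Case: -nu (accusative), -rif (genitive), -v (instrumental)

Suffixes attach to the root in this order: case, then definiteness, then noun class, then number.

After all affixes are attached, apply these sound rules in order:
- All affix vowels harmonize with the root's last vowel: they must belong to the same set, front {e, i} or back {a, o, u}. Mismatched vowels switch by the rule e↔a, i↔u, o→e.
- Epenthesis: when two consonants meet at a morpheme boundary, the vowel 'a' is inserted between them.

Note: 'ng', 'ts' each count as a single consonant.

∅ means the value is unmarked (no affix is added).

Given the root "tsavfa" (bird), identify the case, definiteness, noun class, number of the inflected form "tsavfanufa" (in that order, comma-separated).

accusative, definite, class IV, dual

Segment: tsavfa-nu-f-a.
case: -nu → accusative.
definiteness: -f → definite.
noun class: -a → class IV.
number: ∅ → dual.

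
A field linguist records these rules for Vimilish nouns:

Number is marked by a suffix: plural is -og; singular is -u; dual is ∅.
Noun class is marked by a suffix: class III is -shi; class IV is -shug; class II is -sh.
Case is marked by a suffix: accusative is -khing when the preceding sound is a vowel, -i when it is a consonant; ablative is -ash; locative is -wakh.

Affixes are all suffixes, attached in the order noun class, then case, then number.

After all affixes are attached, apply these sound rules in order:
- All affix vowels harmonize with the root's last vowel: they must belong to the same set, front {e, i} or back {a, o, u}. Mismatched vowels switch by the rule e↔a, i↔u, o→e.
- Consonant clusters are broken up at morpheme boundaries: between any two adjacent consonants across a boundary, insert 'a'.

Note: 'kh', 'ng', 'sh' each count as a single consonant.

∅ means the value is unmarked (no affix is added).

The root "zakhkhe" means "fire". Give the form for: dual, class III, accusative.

Attach noun class class III -shi → zakhkheshi.
Attach case accusative -khing (after vowel 'i') → zakhkheshikhing.
number = dual: zero marking, form stays zakhkheshikhing.
Vowel harmony: no change.
Epenthesis: no change.

zakhkheshikhing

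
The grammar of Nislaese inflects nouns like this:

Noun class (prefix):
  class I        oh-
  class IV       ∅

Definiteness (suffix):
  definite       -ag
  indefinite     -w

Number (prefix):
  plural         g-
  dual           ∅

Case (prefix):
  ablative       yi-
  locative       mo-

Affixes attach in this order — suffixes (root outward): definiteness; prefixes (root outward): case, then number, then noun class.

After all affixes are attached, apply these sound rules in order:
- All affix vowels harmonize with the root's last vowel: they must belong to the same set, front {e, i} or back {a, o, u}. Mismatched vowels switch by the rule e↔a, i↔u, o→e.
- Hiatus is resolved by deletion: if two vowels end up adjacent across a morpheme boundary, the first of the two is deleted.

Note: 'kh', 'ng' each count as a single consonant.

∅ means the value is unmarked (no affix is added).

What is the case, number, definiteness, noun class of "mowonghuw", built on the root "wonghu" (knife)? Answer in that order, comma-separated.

Segment: mo-wonghu-w.
case: mo- → locative.
number: ∅ → dual.
definiteness: -w → indefinite.
noun class: ∅ → class IV.

locative, dual, indefinite, class IV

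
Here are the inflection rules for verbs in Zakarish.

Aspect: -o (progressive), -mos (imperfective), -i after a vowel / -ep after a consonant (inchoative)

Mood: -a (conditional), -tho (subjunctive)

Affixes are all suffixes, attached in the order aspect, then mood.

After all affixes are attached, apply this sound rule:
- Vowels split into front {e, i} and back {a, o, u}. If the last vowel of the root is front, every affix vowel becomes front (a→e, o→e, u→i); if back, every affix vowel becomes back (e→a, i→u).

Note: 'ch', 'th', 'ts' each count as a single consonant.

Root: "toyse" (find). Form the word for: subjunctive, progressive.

Attach aspect progressive -o → toyseo.
Attach mood subjunctive -tho → toyseotho.
Apply vowel harmony: toyseotho → toyseethe.

toyseethe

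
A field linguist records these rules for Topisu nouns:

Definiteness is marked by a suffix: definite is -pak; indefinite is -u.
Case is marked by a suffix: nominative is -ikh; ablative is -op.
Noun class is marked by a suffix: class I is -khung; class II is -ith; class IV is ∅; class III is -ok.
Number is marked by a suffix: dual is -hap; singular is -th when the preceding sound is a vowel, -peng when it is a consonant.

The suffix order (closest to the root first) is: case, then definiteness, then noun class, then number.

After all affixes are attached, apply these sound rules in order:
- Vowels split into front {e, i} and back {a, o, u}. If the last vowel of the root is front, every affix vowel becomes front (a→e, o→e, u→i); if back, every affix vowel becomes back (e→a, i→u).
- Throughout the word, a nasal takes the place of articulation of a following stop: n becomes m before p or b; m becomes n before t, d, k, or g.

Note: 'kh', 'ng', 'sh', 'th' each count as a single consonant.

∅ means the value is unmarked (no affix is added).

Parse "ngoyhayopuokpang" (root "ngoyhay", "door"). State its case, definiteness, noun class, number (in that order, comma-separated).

ablative, indefinite, class III, singular

Segment: ngoyhay-op-u-ok-peng.
case: -op → ablative.
definiteness: -u → indefinite.
noun class: -ok → class III.
number: -th/peng → singular.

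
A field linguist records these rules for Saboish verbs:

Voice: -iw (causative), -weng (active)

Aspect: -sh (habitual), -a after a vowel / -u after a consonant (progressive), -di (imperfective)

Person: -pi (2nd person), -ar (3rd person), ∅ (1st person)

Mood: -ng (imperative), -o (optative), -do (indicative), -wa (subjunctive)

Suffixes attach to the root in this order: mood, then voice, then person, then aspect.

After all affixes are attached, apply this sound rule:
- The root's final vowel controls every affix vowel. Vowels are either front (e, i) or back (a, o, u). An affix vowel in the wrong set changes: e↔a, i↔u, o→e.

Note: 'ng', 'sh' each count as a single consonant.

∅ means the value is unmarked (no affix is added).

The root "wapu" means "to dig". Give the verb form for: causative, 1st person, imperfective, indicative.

Attach mood indicative -do → wapudo.
Attach voice causative -iw → wapudoiw.
person = 1st person: zero marking, form stays wapudoiw.
Attach aspect imperfective -di → wapudoiwdi.
Apply vowel harmony: wapudoiwdi → wapudouwdu.

wapudouwdu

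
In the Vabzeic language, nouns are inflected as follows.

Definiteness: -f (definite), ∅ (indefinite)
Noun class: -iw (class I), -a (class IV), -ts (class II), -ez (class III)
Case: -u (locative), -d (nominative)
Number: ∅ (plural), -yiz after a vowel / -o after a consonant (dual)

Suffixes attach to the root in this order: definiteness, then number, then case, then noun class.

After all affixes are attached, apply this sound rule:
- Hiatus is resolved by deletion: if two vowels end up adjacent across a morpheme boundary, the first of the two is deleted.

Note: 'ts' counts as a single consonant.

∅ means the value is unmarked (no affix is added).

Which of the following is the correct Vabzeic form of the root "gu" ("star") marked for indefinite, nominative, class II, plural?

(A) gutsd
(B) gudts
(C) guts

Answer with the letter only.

B

definiteness = indefinite: zero marking, form stays gu.
number = plural: zero marking, form stays gu.
Attach case nominative -d → gud.
Attach noun class class II -ts → gudts.
Vowel deletion: no change.
So the correct form is gudts, option (B).
(C) guts is wrong: it uses locative instead of nominative for case.
(A) gutsd is wrong: it has the affixes in the wrong order.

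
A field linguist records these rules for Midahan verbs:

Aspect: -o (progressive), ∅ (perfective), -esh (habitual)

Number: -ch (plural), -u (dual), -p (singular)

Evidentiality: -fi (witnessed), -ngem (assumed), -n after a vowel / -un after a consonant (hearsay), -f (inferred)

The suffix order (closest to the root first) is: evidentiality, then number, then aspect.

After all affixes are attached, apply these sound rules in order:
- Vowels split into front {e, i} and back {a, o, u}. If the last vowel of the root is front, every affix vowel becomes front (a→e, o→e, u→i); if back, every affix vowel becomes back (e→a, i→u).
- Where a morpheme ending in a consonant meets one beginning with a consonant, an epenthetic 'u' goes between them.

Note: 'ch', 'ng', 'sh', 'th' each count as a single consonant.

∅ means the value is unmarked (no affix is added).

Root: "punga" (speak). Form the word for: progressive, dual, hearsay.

Attach evidentiality hearsay -n (after vowel 'a') → pungan.
Attach number dual -u → punganu.
Attach aspect progressive -o → punganuo.
Vowel harmony: no change.
Epenthesis: no change.

punganuo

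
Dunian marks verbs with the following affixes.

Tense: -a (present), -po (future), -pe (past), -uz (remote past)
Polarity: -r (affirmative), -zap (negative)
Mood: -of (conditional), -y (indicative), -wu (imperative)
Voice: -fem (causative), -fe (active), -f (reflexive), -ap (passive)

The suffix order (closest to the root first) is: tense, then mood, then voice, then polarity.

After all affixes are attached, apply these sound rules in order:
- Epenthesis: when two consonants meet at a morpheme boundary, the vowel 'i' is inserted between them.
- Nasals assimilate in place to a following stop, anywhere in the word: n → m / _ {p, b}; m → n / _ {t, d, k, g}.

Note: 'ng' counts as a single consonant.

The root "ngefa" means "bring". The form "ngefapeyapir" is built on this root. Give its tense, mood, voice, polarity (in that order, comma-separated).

past, indicative, passive, affirmative

Segment: ngefa-pe-y-ap-r.
tense: -pe → past.
mood: -y → indicative.
voice: -ap → passive.
polarity: -r → affirmative.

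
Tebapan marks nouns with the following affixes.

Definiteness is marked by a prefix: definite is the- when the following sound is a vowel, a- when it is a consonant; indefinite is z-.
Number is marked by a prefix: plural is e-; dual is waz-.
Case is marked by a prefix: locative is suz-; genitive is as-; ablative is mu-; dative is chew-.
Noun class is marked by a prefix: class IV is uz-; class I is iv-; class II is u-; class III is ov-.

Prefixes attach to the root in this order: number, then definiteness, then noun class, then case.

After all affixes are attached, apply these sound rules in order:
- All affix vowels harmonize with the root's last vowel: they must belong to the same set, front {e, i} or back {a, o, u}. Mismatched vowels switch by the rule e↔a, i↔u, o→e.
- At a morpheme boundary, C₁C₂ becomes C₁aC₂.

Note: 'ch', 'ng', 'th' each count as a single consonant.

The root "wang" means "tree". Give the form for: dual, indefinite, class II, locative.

suzuzawazawang

Attach number dual waz- → wazwang.
Attach definiteness indefinite z- → zwazwang.
Attach noun class class II u- → uzwazwang.
Attach case locative suz- → suzuzwazwang.
Vowel harmony: no change.
Apply epenthesis: suzuzwazwang → suzuzawazawang.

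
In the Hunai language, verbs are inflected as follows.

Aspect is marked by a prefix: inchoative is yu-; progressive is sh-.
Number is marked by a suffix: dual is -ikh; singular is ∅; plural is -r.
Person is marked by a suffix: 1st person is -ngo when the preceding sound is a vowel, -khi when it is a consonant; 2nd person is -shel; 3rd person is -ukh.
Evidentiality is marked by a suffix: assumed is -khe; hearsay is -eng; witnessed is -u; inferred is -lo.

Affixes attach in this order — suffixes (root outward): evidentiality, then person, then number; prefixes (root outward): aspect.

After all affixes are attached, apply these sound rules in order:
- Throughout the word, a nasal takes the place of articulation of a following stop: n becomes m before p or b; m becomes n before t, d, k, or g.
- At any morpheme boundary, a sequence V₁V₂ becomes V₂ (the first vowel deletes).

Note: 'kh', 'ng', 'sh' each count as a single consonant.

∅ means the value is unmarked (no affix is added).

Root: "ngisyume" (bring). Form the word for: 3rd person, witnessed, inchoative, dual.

yungisyumukhikh

Attach evidentiality witnessed -u → ngisyumeu.
Attach person 3rd person -ukh → ngisyumeuukh.
Attach number dual -ikh → ngisyumeuukhikh.
Attach aspect inchoative yu- → yungisyumeuukhikh.
Nasal assimilation: no change.
Apply vowel deletion: yungisyumeuukhikh → yungisyumukhikh.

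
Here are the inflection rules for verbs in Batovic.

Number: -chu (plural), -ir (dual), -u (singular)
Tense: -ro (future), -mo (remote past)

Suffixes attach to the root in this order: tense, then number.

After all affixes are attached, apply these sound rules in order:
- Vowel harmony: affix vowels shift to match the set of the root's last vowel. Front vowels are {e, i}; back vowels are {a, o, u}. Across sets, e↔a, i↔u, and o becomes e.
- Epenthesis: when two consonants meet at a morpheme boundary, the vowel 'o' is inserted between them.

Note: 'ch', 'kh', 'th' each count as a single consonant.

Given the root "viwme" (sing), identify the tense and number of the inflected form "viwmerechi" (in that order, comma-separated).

Segment: viwme-ro-chu.
tense: -ro → future.
number: -chu → plural.

future, plural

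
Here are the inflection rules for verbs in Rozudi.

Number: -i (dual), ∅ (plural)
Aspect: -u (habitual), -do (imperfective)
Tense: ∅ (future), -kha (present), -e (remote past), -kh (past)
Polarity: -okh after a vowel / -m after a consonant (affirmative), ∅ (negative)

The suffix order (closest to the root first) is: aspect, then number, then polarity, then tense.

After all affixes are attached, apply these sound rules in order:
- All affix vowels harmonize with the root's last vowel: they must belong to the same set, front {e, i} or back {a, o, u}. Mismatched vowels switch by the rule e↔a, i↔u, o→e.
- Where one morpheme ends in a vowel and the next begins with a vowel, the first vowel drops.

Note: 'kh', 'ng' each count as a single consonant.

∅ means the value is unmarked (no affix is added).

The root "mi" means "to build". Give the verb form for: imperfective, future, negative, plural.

mide

Attach aspect imperfective -do → mido.
number = plural: zero marking, form stays mido.
polarity = negative: zero marking, form stays mido.
tense = future: zero marking, form stays mido.
Apply vowel harmony: mido → mide.
Vowel deletion: no change.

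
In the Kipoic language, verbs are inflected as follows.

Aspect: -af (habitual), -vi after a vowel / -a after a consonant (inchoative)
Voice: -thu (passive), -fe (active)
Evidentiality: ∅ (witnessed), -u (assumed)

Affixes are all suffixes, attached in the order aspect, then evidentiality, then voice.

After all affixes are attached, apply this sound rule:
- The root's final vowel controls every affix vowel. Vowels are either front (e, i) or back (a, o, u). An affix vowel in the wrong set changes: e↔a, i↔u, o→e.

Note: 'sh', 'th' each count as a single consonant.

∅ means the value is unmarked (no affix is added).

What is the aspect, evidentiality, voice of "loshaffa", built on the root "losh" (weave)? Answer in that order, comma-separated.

habitual, witnessed, active

Segment: losh-af-fe.
aspect: -af → habitual.
evidentiality: ∅ → witnessed.
voice: -fe → active.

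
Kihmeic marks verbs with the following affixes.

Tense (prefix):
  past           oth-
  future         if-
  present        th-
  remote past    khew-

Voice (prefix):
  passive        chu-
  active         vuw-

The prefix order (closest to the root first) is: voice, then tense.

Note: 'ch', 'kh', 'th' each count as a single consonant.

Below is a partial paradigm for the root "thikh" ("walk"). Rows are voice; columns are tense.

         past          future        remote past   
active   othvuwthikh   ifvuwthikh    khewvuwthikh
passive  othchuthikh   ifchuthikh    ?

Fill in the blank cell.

Attach voice passive chu- → chuthikh.
Attach tense remote past khew- → khewchuthikh.

khewchuthikh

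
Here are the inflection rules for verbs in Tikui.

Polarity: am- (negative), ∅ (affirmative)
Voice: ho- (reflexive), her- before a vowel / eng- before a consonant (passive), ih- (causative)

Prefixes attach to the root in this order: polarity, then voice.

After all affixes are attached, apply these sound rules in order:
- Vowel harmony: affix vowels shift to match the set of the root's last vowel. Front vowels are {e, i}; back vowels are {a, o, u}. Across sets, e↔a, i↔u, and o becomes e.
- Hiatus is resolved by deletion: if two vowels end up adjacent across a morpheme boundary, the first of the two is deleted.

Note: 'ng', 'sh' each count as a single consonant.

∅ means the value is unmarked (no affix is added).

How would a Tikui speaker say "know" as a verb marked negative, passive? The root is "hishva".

haramhishva

Attach polarity negative am- → amhishva.
Attach voice passive her- (before vowel 'a') → heramhishva.
Apply vowel harmony: heramhishva → haramhishva.
Vowel deletion: no change.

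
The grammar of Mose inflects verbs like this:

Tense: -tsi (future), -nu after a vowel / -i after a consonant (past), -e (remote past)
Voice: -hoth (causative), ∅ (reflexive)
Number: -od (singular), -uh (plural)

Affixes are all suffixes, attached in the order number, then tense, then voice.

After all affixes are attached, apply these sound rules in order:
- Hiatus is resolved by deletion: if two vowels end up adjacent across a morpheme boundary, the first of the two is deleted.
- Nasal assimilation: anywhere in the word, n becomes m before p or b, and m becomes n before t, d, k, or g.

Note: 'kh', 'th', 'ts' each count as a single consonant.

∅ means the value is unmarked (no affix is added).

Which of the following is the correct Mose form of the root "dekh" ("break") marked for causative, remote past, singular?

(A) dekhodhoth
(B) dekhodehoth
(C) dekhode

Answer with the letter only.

Attach number singular -od → dekhod.
Attach tense remote past -e → dekhode.
Attach voice causative -hoth → dekhodehoth.
Vowel deletion: no change.
Nasal assimilation: no change.
So the correct form is dekhodehoth, option (B).
(A) dekhodhoth is wrong: it has the affixes in the wrong order.
(C) dekhode is wrong: it uses reflexive instead of causative for voice.

B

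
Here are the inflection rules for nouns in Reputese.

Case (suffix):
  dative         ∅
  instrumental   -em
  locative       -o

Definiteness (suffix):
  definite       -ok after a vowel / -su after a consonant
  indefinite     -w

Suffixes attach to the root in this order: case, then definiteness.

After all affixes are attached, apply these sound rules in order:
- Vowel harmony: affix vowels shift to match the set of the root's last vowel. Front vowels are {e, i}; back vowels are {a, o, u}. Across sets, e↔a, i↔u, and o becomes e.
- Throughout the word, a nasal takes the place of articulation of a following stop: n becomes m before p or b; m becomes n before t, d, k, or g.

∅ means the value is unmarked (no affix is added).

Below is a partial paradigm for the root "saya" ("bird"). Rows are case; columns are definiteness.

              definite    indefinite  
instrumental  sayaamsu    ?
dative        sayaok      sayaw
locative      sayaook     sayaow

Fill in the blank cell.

sayaamw

Attach case instrumental -em → sayaem.
Attach definiteness indefinite -w → sayaemw.
Apply vowel harmony: sayaemw → sayaamw.
Nasal assimilation: no change.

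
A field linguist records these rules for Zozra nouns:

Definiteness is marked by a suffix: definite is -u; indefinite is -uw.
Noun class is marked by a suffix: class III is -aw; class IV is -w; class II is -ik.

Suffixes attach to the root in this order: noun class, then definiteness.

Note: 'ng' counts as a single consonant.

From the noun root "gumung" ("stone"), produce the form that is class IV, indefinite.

gumungwuw

Attach noun class class IV -w → gumungw.
Attach definiteness indefinite -uw → gumungwuw.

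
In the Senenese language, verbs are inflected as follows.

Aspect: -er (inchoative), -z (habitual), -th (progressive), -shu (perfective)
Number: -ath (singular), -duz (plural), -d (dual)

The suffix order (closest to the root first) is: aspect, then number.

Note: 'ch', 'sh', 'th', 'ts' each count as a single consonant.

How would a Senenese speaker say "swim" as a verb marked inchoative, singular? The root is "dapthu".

Attach aspect inchoative -er → dapthuer.
Attach number singular -ath → dapthuerath.

dapthuerath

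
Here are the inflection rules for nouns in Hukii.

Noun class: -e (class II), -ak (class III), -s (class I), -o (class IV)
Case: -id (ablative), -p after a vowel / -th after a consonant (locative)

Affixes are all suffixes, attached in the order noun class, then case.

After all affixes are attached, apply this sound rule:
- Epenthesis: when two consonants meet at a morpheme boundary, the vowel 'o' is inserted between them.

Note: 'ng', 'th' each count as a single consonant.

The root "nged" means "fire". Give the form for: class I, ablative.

Attach noun class class I -s → ngeds.
Attach case ablative -id → ngedsid.
Apply epenthesis: ngedsid → ngedosid.

ngedosid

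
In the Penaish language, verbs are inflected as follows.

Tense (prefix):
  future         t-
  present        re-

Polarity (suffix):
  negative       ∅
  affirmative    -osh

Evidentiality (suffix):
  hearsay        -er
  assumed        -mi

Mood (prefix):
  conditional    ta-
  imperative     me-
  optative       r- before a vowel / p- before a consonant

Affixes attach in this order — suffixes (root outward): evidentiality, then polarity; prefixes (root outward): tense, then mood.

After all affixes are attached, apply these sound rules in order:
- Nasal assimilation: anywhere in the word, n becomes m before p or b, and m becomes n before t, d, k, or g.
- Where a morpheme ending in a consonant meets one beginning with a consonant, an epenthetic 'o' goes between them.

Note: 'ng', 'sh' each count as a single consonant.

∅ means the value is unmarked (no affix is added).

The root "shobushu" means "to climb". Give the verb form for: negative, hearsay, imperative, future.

Attach evidentiality hearsay -er → shobushuer.
Attach tense future t- → tshobushuer.
polarity = negative: zero marking, form stays tshobushuer.
Attach mood imperative me- → metshobushuer.
Nasal assimilation: no change.
Apply epenthesis: metshobushuer → metoshobushuer.

metoshobushuer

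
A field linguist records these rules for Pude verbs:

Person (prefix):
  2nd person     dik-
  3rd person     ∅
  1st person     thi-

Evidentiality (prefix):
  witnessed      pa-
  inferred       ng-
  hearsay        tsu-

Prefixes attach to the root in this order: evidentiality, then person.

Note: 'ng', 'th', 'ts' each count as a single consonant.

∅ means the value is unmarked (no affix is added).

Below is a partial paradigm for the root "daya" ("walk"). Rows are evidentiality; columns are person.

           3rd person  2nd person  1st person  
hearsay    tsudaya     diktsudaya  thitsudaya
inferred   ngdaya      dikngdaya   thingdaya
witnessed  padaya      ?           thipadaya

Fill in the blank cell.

Attach evidentiality witnessed pa- → padaya.
Attach person 2nd person dik- → dikpadaya.

dikpadaya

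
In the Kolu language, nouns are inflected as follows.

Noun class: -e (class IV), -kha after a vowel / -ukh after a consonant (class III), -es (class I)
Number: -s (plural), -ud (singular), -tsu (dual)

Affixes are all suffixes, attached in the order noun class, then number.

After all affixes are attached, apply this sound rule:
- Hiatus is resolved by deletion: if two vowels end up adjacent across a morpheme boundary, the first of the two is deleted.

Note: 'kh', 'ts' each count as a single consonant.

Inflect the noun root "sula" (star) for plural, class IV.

Attach noun class class IV -e → sulae.
Attach number plural -s → sulaes.
Apply vowel deletion: sulaes → sules.

sules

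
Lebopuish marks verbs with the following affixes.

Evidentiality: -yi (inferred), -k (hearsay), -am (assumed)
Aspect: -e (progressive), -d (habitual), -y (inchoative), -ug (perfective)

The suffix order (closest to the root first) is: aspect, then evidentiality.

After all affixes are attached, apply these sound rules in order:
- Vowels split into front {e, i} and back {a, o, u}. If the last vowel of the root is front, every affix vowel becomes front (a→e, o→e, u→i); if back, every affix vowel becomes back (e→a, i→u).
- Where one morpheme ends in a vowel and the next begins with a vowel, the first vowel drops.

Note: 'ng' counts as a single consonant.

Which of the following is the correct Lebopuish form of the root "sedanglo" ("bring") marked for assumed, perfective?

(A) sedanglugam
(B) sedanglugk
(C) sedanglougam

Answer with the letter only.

Attach aspect perfective -ug → sedangloug.
Attach evidentiality assumed -am → sedanglougam.
Vowel harmony: no change.
Apply vowel deletion: sedanglougam → sedanglugam.
So the correct form is sedanglugam, option (A).
(B) sedanglugk is wrong: it uses hearsay instead of assumed for evidentiality.
(C) sedanglougam is wrong: it fails to apply the sound rule(s).

A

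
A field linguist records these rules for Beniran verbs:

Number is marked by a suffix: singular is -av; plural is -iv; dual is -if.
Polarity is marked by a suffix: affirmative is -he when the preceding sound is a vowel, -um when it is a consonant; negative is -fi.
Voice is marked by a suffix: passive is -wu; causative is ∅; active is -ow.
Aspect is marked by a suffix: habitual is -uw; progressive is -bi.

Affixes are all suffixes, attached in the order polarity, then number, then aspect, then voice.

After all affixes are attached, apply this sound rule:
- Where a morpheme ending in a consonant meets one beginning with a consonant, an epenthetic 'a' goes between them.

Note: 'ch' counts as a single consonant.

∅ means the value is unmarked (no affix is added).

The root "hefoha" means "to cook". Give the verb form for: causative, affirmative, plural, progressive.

Attach polarity affirmative -he (after vowel 'a') → hefohahe.
Attach number plural -iv → hefohaheiv.
Attach aspect progressive -bi → hefohaheivbi.
voice = causative: zero marking, form stays hefohaheivbi.
Apply epenthesis: hefohaheivbi → hefohaheivabi.

hefohaheivabi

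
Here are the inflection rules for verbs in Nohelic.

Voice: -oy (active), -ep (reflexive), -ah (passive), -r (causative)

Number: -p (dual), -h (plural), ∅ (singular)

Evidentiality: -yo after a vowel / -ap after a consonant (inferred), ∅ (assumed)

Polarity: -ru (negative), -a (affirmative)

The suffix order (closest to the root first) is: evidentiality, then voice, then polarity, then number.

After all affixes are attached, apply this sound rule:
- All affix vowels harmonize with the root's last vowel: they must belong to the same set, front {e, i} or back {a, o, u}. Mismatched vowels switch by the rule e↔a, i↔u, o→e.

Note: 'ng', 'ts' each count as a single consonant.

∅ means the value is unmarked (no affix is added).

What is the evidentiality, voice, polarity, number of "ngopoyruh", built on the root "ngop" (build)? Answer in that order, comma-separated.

Segment: ngop-oy-ru-h.
evidentiality: ∅ → assumed.
voice: -oy → active.
polarity: -ru → negative.
number: -h → plural.

assumed, active, negative, plural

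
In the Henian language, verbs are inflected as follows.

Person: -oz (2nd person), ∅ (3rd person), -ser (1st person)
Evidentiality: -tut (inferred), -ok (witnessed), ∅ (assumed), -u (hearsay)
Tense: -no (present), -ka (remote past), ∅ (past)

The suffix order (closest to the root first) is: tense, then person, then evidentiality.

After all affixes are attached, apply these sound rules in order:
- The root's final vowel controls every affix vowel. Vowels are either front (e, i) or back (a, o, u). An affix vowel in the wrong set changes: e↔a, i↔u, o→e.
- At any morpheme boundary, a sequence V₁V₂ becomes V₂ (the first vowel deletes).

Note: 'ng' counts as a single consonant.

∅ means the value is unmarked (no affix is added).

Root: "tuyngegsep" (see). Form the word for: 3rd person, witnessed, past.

tuyngegsepek

tense = past: zero marking, form stays tuyngegsep.
person = 3rd person: zero marking, form stays tuyngegsep.
Attach evidentiality witnessed -ok → tuyngegsepok.
Apply vowel harmony: tuyngegsepok → tuyngegsepek.
Vowel deletion: no change.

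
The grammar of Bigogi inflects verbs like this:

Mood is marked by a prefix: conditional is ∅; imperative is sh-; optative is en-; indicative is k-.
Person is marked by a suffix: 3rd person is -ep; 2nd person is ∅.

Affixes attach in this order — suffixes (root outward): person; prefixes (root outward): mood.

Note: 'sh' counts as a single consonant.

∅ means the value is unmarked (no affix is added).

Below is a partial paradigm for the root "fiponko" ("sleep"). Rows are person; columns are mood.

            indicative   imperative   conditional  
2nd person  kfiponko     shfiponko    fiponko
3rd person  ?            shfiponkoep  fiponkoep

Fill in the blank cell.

Attach mood indicative k- → kfiponko.
Attach person 3rd person -ep → kfiponkoep.

kfiponkoep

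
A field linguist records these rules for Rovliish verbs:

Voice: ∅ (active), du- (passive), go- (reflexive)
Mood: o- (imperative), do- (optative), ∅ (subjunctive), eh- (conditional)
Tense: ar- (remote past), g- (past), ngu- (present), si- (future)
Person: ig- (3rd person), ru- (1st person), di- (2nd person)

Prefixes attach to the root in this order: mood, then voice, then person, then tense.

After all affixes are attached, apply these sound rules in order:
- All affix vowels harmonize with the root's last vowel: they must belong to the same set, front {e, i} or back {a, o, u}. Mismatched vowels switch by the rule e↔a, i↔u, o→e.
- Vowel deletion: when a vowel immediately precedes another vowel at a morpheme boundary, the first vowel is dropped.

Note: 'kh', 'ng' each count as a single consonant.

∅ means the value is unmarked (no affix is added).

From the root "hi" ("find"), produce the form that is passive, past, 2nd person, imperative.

Attach mood imperative o- → ohi.
Attach voice passive du- → duohi.
Attach person 2nd person di- → diduohi.
Attach tense past g- → gdiduohi.
Apply vowel harmony: gdiduohi → gdidiehi.
Apply vowel deletion: gdidiehi → gdidehi.

gdidehi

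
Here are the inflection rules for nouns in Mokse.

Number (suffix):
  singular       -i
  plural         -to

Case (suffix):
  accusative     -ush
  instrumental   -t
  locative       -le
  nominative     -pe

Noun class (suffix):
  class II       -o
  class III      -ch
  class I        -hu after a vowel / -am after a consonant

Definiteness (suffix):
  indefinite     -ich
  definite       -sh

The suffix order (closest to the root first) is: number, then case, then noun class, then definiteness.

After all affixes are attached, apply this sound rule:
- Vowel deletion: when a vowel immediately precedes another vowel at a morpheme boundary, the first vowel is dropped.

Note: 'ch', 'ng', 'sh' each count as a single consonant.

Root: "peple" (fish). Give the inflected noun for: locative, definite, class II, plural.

pepletolosh

Attach number plural -to → pepleto.
Attach case locative -le → pepletole.
Attach noun class class II -o → pepletoleo.
Attach definiteness definite -sh → pepletoleosh.
Apply vowel deletion: pepletoleosh → pepletolosh.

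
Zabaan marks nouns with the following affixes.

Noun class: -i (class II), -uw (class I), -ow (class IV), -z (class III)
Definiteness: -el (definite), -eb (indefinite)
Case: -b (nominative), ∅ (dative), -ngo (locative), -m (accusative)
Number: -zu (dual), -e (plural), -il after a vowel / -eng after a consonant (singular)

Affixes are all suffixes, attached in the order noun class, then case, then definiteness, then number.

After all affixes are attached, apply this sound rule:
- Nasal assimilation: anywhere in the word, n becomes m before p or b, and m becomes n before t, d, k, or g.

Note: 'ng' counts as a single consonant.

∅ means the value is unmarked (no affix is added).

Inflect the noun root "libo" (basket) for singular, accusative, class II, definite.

Attach noun class class II -i → liboi.
Attach case accusative -m → liboim.
Attach definiteness definite -el → liboimel.
Attach number singular -eng (after consonant 'l') → liboimeleng.
Nasal assimilation: no change.

liboimeleng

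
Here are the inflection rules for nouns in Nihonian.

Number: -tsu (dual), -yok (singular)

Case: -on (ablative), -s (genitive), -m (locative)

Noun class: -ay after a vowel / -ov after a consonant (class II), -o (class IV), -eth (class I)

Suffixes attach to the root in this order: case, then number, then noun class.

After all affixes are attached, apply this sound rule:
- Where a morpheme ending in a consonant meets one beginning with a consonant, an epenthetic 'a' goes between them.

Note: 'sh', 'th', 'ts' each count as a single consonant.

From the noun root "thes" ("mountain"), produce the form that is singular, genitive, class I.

thesasayoketh

Attach case genitive -s → thess.
Attach number singular -yok → thessyok.
Attach noun class class I -eth → thessyoketh.
Apply epenthesis: thessyoketh → thesasayoketh.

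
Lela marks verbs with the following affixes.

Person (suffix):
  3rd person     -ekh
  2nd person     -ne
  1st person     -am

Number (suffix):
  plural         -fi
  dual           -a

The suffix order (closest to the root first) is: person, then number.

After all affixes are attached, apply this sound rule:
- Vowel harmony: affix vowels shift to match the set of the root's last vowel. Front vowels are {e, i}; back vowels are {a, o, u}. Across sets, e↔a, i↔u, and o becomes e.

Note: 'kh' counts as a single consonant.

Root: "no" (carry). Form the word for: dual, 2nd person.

Attach person 2nd person -ne → none.
Attach number dual -a → nonea.
Apply vowel harmony: nonea → nonaa.

nonaa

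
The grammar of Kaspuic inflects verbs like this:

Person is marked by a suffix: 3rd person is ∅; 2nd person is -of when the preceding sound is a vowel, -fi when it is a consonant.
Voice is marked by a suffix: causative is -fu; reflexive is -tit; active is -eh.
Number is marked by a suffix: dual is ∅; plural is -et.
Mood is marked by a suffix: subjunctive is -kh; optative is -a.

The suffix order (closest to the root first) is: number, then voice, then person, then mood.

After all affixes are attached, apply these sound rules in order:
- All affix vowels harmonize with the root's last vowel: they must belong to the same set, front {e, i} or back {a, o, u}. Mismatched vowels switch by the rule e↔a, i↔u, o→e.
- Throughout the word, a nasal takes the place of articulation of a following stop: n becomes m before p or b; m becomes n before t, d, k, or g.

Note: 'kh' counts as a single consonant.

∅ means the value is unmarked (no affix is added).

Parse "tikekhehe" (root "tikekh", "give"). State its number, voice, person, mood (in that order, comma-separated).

dual, active, 3rd person, optative

Segment: tikekh-eh-a.
number: ∅ → dual.
voice: -eh → active.
person: ∅ → 3rd person.
mood: -a → optative.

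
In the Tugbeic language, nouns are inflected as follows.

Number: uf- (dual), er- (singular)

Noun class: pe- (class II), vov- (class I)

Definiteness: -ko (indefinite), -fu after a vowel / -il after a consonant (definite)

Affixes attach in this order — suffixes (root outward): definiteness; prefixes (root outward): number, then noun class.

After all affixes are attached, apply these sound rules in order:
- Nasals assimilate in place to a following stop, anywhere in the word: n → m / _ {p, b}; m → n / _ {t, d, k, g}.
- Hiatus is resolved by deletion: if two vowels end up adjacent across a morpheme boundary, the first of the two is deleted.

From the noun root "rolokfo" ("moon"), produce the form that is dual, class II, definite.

Attach definiteness definite -fu (after vowel 'o') → rolokfofu.
Attach number dual uf- → ufrolokfofu.
Attach noun class class II pe- → peufrolokfofu.
Nasal assimilation: no change.
Apply vowel deletion: peufrolokfofu → pufrolokfofu.

pufrolokfofu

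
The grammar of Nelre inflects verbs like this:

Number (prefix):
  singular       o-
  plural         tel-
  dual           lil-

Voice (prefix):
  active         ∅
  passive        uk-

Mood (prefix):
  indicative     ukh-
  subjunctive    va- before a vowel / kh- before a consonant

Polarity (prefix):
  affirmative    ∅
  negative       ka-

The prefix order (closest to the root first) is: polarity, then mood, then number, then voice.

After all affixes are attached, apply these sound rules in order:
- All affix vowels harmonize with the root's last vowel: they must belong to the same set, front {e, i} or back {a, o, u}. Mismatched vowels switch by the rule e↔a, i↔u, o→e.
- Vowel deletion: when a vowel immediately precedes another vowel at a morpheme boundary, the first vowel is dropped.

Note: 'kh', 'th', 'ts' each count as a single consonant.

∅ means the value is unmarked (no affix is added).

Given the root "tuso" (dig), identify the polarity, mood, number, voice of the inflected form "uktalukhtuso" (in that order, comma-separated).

affirmative, indicative, plural, passive

Segment: uk-tel-ukh-tuso.
polarity: ∅ → affirmative.
mood: ukh- → indicative.
number: tel- → plural.
voice: uk- → passive.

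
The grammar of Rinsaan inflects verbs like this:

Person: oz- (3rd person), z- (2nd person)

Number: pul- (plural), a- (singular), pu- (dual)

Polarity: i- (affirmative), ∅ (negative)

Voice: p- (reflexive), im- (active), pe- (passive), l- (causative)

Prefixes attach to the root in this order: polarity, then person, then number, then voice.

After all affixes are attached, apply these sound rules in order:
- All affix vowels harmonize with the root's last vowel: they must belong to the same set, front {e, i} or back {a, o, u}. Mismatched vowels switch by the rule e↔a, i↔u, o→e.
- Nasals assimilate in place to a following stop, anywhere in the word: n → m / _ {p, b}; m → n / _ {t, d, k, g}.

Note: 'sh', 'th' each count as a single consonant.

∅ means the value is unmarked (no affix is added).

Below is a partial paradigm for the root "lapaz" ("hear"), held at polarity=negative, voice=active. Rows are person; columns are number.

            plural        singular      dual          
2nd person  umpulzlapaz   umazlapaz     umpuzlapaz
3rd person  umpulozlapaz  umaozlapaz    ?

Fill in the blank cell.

umpuozlapaz

polarity = negative: zero marking, form stays lapaz.
Attach person 3rd person oz- → ozlapaz.
Attach number dual pu- → puozlapaz.
Attach voice active im- → impuozlapaz.
Apply vowel harmony: impuozlapaz → umpuozlapaz.
Nasal assimilation: no change.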